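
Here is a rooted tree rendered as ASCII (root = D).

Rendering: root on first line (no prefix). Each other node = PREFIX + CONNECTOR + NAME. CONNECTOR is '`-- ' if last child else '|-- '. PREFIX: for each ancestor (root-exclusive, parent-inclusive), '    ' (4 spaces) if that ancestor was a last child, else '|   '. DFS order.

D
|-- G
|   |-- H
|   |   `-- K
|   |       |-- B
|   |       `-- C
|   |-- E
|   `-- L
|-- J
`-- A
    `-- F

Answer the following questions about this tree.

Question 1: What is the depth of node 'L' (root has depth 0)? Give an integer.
Path from root to L: D -> G -> L
Depth = number of edges = 2

Answer: 2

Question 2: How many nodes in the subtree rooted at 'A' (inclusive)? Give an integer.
Answer: 2

Derivation:
Subtree rooted at A contains: A, F
Count = 2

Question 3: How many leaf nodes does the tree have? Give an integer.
Answer: 6

Derivation:
Leaves (nodes with no children): B, C, E, F, J, L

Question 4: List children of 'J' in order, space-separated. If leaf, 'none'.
Answer: none

Derivation:
Node J's children (from adjacency): (leaf)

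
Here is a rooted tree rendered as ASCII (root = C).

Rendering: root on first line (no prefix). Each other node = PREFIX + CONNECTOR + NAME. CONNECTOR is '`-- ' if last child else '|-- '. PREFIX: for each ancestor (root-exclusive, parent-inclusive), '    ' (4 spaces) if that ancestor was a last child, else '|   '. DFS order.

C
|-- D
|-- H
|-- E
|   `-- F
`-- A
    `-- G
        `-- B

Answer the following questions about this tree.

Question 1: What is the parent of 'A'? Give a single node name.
Answer: C

Derivation:
Scan adjacency: A appears as child of C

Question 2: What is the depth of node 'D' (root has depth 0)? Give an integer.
Path from root to D: C -> D
Depth = number of edges = 1

Answer: 1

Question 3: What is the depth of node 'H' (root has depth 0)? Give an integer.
Answer: 1

Derivation:
Path from root to H: C -> H
Depth = number of edges = 1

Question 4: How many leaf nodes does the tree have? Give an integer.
Leaves (nodes with no children): B, D, F, H

Answer: 4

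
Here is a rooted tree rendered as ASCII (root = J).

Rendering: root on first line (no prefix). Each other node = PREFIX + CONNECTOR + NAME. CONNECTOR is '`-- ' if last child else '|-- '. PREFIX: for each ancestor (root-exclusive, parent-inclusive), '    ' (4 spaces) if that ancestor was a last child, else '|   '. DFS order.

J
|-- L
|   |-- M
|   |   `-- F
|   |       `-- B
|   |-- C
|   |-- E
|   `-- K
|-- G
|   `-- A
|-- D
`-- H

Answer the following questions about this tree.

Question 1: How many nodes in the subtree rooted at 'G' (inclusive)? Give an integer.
Subtree rooted at G contains: A, G
Count = 2

Answer: 2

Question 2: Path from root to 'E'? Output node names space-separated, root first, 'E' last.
Walk down from root: J -> L -> E

Answer: J L E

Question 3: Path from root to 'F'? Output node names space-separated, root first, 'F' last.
Answer: J L M F

Derivation:
Walk down from root: J -> L -> M -> F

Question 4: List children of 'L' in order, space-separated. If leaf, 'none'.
Answer: M C E K

Derivation:
Node L's children (from adjacency): M, C, E, K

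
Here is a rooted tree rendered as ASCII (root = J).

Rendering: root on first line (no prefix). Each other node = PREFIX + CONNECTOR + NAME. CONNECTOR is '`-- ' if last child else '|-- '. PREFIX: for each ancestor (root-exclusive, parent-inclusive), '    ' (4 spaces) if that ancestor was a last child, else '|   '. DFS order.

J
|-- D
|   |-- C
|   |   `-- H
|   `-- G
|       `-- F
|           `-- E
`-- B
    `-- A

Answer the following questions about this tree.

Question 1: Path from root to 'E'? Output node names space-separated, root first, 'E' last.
Answer: J D G F E

Derivation:
Walk down from root: J -> D -> G -> F -> E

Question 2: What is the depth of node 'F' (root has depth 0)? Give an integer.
Answer: 3

Derivation:
Path from root to F: J -> D -> G -> F
Depth = number of edges = 3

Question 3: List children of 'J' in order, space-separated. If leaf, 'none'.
Node J's children (from adjacency): D, B

Answer: D B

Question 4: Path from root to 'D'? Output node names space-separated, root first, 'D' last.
Answer: J D

Derivation:
Walk down from root: J -> D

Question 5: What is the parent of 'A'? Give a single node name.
Scan adjacency: A appears as child of B

Answer: B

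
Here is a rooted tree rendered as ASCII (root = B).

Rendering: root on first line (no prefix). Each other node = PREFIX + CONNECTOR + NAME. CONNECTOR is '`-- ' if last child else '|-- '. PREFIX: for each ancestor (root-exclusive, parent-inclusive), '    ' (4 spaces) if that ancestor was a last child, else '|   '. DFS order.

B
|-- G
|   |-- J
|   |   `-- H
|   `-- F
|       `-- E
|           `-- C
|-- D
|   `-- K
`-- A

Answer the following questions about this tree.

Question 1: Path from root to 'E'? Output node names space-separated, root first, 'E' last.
Walk down from root: B -> G -> F -> E

Answer: B G F E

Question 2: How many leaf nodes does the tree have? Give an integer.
Leaves (nodes with no children): A, C, H, K

Answer: 4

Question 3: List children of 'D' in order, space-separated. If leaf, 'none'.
Answer: K

Derivation:
Node D's children (from adjacency): K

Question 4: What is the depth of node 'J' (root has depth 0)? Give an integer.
Path from root to J: B -> G -> J
Depth = number of edges = 2

Answer: 2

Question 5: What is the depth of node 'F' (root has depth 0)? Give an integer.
Path from root to F: B -> G -> F
Depth = number of edges = 2

Answer: 2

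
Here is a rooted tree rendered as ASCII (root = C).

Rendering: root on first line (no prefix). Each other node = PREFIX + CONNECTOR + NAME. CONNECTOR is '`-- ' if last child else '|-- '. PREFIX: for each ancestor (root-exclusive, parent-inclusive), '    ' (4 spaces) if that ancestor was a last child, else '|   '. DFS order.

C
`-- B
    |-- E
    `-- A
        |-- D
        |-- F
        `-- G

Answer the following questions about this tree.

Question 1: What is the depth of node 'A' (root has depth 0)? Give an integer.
Answer: 2

Derivation:
Path from root to A: C -> B -> A
Depth = number of edges = 2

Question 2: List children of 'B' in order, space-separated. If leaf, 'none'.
Answer: E A

Derivation:
Node B's children (from adjacency): E, A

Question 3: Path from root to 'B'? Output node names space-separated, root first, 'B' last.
Answer: C B

Derivation:
Walk down from root: C -> B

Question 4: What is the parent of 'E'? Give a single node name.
Scan adjacency: E appears as child of B

Answer: B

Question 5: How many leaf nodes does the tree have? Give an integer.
Answer: 4

Derivation:
Leaves (nodes with no children): D, E, F, G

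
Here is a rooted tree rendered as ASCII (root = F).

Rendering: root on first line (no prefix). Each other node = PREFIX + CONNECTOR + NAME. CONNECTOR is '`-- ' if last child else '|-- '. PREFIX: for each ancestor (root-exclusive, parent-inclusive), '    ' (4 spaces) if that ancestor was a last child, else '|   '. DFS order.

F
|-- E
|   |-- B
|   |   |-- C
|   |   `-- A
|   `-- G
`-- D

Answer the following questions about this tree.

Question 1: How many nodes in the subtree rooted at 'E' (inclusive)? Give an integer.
Answer: 5

Derivation:
Subtree rooted at E contains: A, B, C, E, G
Count = 5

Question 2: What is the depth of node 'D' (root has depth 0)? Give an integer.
Path from root to D: F -> D
Depth = number of edges = 1

Answer: 1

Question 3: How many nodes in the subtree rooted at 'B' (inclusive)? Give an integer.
Subtree rooted at B contains: A, B, C
Count = 3

Answer: 3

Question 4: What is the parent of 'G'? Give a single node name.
Scan adjacency: G appears as child of E

Answer: E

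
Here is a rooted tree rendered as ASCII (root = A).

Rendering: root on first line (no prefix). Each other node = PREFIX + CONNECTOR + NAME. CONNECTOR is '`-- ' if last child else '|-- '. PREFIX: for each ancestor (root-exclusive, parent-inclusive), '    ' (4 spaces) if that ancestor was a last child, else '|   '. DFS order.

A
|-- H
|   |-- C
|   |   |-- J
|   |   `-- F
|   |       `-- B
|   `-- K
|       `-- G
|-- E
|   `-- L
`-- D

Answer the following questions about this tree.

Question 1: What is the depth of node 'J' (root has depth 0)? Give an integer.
Path from root to J: A -> H -> C -> J
Depth = number of edges = 3

Answer: 3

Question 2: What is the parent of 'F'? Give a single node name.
Scan adjacency: F appears as child of C

Answer: C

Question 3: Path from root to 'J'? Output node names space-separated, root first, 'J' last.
Walk down from root: A -> H -> C -> J

Answer: A H C J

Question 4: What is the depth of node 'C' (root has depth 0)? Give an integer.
Path from root to C: A -> H -> C
Depth = number of edges = 2

Answer: 2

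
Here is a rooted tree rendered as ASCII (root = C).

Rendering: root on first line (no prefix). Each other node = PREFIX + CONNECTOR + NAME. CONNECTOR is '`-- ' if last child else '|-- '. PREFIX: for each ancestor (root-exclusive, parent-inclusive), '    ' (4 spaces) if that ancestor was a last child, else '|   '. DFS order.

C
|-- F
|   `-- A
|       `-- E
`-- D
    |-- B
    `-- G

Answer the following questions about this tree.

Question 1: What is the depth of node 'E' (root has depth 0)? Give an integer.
Answer: 3

Derivation:
Path from root to E: C -> F -> A -> E
Depth = number of edges = 3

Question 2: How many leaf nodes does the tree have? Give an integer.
Answer: 3

Derivation:
Leaves (nodes with no children): B, E, G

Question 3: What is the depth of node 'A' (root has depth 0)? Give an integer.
Answer: 2

Derivation:
Path from root to A: C -> F -> A
Depth = number of edges = 2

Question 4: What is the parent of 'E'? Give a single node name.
Scan adjacency: E appears as child of A

Answer: A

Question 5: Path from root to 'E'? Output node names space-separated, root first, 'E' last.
Walk down from root: C -> F -> A -> E

Answer: C F A E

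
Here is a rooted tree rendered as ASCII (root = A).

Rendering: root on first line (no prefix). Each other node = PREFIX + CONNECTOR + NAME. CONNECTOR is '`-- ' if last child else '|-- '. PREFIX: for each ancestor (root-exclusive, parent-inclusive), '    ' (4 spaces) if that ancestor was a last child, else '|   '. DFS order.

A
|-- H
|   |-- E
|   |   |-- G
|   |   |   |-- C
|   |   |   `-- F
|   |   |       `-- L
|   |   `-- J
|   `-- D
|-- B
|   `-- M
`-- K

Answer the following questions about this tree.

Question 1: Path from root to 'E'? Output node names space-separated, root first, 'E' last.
Answer: A H E

Derivation:
Walk down from root: A -> H -> E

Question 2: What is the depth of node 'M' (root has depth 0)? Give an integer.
Answer: 2

Derivation:
Path from root to M: A -> B -> M
Depth = number of edges = 2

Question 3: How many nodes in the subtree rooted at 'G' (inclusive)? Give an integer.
Answer: 4

Derivation:
Subtree rooted at G contains: C, F, G, L
Count = 4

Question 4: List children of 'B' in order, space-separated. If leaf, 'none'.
Node B's children (from adjacency): M

Answer: M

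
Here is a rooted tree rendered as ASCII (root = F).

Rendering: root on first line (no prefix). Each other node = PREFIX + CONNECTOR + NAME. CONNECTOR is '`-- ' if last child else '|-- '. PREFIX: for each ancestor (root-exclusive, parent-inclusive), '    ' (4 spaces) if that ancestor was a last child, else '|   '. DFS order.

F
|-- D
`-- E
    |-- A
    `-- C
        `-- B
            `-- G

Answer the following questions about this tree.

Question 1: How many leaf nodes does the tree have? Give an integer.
Answer: 3

Derivation:
Leaves (nodes with no children): A, D, G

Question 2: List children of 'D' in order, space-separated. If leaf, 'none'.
Node D's children (from adjacency): (leaf)

Answer: none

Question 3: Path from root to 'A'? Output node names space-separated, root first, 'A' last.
Answer: F E A

Derivation:
Walk down from root: F -> E -> A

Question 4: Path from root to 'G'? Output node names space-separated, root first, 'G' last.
Walk down from root: F -> E -> C -> B -> G

Answer: F E C B G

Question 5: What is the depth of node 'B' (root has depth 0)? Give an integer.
Path from root to B: F -> E -> C -> B
Depth = number of edges = 3

Answer: 3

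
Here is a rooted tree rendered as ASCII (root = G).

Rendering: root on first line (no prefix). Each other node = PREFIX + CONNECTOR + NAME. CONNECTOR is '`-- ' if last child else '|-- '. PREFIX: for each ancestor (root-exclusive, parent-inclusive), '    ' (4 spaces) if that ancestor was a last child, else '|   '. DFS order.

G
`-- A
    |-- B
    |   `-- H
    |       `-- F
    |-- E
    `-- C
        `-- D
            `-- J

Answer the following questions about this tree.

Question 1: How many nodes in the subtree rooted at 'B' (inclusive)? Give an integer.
Subtree rooted at B contains: B, F, H
Count = 3

Answer: 3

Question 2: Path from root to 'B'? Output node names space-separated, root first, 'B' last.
Walk down from root: G -> A -> B

Answer: G A B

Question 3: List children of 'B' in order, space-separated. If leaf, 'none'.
Node B's children (from adjacency): H

Answer: H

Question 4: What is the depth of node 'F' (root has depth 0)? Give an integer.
Answer: 4

Derivation:
Path from root to F: G -> A -> B -> H -> F
Depth = number of edges = 4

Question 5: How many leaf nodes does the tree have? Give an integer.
Leaves (nodes with no children): E, F, J

Answer: 3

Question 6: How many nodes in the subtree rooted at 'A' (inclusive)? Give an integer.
Answer: 8

Derivation:
Subtree rooted at A contains: A, B, C, D, E, F, H, J
Count = 8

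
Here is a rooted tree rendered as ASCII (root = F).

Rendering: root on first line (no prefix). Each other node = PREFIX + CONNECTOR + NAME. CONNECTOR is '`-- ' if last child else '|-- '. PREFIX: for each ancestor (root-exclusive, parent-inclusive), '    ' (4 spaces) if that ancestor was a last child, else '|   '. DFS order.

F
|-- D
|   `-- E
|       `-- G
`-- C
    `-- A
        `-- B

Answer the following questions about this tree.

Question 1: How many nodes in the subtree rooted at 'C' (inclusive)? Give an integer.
Answer: 3

Derivation:
Subtree rooted at C contains: A, B, C
Count = 3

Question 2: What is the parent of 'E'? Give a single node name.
Answer: D

Derivation:
Scan adjacency: E appears as child of D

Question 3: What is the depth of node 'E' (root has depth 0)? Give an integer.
Path from root to E: F -> D -> E
Depth = number of edges = 2

Answer: 2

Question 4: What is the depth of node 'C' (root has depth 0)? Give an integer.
Answer: 1

Derivation:
Path from root to C: F -> C
Depth = number of edges = 1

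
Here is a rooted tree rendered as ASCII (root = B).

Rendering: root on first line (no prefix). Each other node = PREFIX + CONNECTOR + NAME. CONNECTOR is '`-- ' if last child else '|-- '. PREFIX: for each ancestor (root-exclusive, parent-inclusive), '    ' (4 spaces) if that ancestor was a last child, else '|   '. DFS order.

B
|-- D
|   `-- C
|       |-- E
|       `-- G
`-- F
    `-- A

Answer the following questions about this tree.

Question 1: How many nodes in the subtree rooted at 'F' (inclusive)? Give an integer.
Answer: 2

Derivation:
Subtree rooted at F contains: A, F
Count = 2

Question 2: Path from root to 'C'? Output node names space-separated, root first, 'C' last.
Walk down from root: B -> D -> C

Answer: B D C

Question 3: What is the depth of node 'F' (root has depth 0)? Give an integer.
Answer: 1

Derivation:
Path from root to F: B -> F
Depth = number of edges = 1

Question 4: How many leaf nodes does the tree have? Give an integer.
Leaves (nodes with no children): A, E, G

Answer: 3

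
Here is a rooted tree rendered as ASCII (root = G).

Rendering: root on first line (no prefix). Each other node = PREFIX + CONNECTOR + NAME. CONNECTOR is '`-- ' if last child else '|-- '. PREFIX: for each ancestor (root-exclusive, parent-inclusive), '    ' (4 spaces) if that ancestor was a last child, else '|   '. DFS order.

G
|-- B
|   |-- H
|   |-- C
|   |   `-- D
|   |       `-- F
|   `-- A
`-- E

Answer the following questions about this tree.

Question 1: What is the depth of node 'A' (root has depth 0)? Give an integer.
Answer: 2

Derivation:
Path from root to A: G -> B -> A
Depth = number of edges = 2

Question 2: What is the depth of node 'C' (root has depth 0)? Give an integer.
Path from root to C: G -> B -> C
Depth = number of edges = 2

Answer: 2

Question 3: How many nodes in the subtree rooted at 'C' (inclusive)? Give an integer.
Answer: 3

Derivation:
Subtree rooted at C contains: C, D, F
Count = 3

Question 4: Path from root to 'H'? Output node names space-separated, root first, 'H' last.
Walk down from root: G -> B -> H

Answer: G B H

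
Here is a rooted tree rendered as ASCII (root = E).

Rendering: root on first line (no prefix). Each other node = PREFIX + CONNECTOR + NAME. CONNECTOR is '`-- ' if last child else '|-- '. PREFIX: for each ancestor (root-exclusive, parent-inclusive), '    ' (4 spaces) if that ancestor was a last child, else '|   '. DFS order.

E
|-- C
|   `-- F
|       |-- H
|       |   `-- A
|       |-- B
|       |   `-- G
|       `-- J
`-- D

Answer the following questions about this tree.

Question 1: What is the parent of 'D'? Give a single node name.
Scan adjacency: D appears as child of E

Answer: E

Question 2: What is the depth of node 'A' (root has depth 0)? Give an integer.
Answer: 4

Derivation:
Path from root to A: E -> C -> F -> H -> A
Depth = number of edges = 4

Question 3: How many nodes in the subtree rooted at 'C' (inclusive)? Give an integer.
Subtree rooted at C contains: A, B, C, F, G, H, J
Count = 7

Answer: 7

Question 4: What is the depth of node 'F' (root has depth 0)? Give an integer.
Path from root to F: E -> C -> F
Depth = number of edges = 2

Answer: 2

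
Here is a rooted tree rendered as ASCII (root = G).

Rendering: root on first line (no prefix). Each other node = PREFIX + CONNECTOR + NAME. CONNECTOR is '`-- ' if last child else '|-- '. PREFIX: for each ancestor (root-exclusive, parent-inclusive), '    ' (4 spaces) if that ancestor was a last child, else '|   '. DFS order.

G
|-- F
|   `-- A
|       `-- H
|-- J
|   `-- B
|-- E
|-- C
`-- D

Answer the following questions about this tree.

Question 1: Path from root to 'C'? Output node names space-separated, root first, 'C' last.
Walk down from root: G -> C

Answer: G C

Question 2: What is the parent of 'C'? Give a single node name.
Answer: G

Derivation:
Scan adjacency: C appears as child of G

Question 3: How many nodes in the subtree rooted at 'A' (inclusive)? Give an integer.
Answer: 2

Derivation:
Subtree rooted at A contains: A, H
Count = 2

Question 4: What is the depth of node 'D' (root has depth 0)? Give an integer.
Path from root to D: G -> D
Depth = number of edges = 1

Answer: 1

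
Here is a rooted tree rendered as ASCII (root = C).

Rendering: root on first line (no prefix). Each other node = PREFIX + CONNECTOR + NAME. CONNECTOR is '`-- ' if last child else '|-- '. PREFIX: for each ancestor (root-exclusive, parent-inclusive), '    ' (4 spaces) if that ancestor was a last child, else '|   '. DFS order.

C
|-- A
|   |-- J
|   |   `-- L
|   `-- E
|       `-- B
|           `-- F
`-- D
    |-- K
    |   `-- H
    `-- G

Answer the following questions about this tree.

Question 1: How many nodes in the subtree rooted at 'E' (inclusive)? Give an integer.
Answer: 3

Derivation:
Subtree rooted at E contains: B, E, F
Count = 3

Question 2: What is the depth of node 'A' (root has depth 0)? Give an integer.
Answer: 1

Derivation:
Path from root to A: C -> A
Depth = number of edges = 1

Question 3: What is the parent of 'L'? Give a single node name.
Answer: J

Derivation:
Scan adjacency: L appears as child of J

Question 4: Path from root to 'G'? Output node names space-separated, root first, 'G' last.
Answer: C D G

Derivation:
Walk down from root: C -> D -> G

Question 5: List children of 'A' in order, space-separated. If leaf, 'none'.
Answer: J E

Derivation:
Node A's children (from adjacency): J, E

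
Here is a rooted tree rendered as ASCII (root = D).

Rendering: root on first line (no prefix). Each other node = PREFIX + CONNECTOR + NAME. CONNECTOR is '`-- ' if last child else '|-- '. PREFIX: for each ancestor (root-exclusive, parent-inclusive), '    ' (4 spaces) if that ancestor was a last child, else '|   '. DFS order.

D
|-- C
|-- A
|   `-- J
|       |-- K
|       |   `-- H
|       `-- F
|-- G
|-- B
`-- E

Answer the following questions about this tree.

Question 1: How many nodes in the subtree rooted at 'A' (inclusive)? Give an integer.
Subtree rooted at A contains: A, F, H, J, K
Count = 5

Answer: 5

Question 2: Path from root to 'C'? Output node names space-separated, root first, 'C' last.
Walk down from root: D -> C

Answer: D C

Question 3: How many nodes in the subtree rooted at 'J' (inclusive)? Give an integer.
Subtree rooted at J contains: F, H, J, K
Count = 4

Answer: 4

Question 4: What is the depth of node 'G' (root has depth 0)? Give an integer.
Path from root to G: D -> G
Depth = number of edges = 1

Answer: 1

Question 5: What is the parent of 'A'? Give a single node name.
Answer: D

Derivation:
Scan adjacency: A appears as child of D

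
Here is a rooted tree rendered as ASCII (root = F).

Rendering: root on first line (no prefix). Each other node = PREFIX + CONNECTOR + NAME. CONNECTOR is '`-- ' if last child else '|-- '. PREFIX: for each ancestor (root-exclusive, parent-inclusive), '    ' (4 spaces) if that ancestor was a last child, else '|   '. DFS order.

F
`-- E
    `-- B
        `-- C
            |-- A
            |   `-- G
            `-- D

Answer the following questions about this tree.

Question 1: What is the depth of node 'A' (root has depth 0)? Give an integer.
Path from root to A: F -> E -> B -> C -> A
Depth = number of edges = 4

Answer: 4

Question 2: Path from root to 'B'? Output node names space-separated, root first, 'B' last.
Walk down from root: F -> E -> B

Answer: F E B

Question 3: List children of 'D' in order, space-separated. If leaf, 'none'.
Answer: none

Derivation:
Node D's children (from adjacency): (leaf)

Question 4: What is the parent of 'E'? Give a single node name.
Scan adjacency: E appears as child of F

Answer: F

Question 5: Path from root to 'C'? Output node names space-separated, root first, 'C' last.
Answer: F E B C

Derivation:
Walk down from root: F -> E -> B -> C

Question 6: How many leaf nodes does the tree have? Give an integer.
Leaves (nodes with no children): D, G

Answer: 2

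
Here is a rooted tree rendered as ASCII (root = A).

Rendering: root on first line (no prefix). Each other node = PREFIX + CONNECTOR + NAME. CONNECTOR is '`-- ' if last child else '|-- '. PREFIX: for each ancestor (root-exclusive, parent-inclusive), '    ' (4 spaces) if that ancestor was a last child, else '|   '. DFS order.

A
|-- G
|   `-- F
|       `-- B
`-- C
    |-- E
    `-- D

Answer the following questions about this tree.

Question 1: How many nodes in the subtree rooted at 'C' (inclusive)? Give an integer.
Answer: 3

Derivation:
Subtree rooted at C contains: C, D, E
Count = 3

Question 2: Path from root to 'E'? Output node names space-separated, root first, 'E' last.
Answer: A C E

Derivation:
Walk down from root: A -> C -> E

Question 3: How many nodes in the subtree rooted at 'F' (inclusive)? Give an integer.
Answer: 2

Derivation:
Subtree rooted at F contains: B, F
Count = 2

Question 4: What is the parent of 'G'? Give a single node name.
Scan adjacency: G appears as child of A

Answer: A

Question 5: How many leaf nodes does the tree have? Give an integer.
Leaves (nodes with no children): B, D, E

Answer: 3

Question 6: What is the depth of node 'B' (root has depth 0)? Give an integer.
Path from root to B: A -> G -> F -> B
Depth = number of edges = 3

Answer: 3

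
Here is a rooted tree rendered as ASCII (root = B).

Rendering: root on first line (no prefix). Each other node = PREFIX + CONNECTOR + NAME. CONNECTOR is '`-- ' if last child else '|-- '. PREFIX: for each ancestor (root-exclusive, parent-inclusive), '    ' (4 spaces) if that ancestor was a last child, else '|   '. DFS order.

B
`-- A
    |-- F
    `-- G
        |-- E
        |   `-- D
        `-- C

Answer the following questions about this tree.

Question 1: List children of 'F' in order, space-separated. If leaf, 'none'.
Node F's children (from adjacency): (leaf)

Answer: none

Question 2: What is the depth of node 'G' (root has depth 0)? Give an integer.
Path from root to G: B -> A -> G
Depth = number of edges = 2

Answer: 2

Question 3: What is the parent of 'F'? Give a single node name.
Answer: A

Derivation:
Scan adjacency: F appears as child of A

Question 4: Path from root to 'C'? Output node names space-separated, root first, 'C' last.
Answer: B A G C

Derivation:
Walk down from root: B -> A -> G -> C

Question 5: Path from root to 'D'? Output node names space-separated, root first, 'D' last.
Answer: B A G E D

Derivation:
Walk down from root: B -> A -> G -> E -> D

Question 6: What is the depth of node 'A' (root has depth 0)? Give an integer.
Answer: 1

Derivation:
Path from root to A: B -> A
Depth = number of edges = 1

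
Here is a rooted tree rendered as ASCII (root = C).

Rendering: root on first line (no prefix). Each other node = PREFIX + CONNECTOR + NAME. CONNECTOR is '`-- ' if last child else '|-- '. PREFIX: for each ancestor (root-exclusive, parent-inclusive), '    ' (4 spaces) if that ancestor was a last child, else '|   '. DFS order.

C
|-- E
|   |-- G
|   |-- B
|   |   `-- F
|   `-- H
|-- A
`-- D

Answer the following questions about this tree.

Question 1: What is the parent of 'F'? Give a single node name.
Answer: B

Derivation:
Scan adjacency: F appears as child of B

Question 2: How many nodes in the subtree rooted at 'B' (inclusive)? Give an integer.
Answer: 2

Derivation:
Subtree rooted at B contains: B, F
Count = 2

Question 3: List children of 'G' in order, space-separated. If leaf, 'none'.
Answer: none

Derivation:
Node G's children (from adjacency): (leaf)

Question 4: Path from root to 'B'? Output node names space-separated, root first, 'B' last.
Walk down from root: C -> E -> B

Answer: C E B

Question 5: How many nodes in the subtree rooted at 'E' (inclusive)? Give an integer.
Subtree rooted at E contains: B, E, F, G, H
Count = 5

Answer: 5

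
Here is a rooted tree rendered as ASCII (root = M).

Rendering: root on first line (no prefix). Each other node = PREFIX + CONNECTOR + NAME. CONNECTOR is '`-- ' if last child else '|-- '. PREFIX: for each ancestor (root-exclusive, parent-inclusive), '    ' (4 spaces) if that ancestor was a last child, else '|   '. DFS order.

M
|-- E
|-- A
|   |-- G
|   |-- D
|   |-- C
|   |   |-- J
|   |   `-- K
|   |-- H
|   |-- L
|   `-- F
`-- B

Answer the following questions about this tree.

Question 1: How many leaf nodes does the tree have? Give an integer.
Answer: 9

Derivation:
Leaves (nodes with no children): B, D, E, F, G, H, J, K, L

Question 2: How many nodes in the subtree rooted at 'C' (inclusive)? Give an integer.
Subtree rooted at C contains: C, J, K
Count = 3

Answer: 3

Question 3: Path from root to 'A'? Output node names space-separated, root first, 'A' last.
Walk down from root: M -> A

Answer: M A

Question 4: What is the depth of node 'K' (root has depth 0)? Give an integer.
Path from root to K: M -> A -> C -> K
Depth = number of edges = 3

Answer: 3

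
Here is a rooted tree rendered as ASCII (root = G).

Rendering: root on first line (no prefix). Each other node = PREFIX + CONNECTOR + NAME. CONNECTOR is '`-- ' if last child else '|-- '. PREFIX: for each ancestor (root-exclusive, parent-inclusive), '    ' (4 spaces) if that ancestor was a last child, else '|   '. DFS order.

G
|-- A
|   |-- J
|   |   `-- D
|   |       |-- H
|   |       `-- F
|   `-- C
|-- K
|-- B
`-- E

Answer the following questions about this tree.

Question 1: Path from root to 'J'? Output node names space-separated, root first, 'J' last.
Answer: G A J

Derivation:
Walk down from root: G -> A -> J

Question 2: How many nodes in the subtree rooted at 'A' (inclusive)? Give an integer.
Answer: 6

Derivation:
Subtree rooted at A contains: A, C, D, F, H, J
Count = 6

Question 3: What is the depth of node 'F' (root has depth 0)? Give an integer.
Path from root to F: G -> A -> J -> D -> F
Depth = number of edges = 4

Answer: 4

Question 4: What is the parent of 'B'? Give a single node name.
Scan adjacency: B appears as child of G

Answer: G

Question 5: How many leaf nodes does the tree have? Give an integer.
Leaves (nodes with no children): B, C, E, F, H, K

Answer: 6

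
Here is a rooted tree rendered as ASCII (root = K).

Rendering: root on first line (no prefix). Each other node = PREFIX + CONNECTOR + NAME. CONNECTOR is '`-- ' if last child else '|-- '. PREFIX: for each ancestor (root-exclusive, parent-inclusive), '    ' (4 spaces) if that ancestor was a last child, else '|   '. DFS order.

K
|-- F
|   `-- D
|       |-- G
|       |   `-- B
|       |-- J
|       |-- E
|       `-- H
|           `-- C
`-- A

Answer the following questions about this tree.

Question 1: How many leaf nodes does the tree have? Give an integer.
Answer: 5

Derivation:
Leaves (nodes with no children): A, B, C, E, J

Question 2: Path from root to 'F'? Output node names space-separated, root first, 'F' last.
Answer: K F

Derivation:
Walk down from root: K -> F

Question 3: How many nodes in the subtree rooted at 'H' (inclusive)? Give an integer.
Answer: 2

Derivation:
Subtree rooted at H contains: C, H
Count = 2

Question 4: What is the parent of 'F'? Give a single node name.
Answer: K

Derivation:
Scan adjacency: F appears as child of K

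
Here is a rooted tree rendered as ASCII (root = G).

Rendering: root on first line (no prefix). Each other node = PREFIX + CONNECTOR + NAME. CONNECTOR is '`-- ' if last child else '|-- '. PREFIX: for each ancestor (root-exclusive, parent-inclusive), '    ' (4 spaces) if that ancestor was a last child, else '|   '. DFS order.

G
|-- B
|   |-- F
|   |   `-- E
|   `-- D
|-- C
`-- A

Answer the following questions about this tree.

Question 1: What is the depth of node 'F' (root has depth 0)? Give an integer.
Answer: 2

Derivation:
Path from root to F: G -> B -> F
Depth = number of edges = 2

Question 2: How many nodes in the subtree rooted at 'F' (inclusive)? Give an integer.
Answer: 2

Derivation:
Subtree rooted at F contains: E, F
Count = 2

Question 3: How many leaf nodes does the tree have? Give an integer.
Leaves (nodes with no children): A, C, D, E

Answer: 4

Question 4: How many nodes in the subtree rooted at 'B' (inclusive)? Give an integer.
Answer: 4

Derivation:
Subtree rooted at B contains: B, D, E, F
Count = 4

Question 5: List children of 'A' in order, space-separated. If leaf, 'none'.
Answer: none

Derivation:
Node A's children (from adjacency): (leaf)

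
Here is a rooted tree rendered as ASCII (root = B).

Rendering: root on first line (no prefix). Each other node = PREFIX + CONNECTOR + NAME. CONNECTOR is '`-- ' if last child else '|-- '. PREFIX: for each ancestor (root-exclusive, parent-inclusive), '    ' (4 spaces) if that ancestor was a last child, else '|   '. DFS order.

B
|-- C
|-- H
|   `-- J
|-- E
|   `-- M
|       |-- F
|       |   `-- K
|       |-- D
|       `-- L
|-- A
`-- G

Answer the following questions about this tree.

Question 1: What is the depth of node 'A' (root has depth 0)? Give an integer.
Answer: 1

Derivation:
Path from root to A: B -> A
Depth = number of edges = 1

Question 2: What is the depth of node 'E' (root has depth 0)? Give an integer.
Path from root to E: B -> E
Depth = number of edges = 1

Answer: 1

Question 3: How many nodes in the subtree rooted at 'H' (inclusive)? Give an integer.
Subtree rooted at H contains: H, J
Count = 2

Answer: 2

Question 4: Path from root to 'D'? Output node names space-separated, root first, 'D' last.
Answer: B E M D

Derivation:
Walk down from root: B -> E -> M -> D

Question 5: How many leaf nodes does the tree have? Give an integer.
Answer: 7

Derivation:
Leaves (nodes with no children): A, C, D, G, J, K, L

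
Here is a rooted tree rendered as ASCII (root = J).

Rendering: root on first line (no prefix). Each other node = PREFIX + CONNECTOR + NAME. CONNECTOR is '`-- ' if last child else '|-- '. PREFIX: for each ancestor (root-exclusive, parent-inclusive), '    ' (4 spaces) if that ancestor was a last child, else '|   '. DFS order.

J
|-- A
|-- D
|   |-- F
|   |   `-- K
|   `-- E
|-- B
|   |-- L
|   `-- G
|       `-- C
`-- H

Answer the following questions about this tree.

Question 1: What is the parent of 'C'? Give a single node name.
Answer: G

Derivation:
Scan adjacency: C appears as child of G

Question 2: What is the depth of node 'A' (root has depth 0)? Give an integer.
Path from root to A: J -> A
Depth = number of edges = 1

Answer: 1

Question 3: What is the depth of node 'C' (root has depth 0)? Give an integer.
Answer: 3

Derivation:
Path from root to C: J -> B -> G -> C
Depth = number of edges = 3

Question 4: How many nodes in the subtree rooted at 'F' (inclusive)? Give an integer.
Answer: 2

Derivation:
Subtree rooted at F contains: F, K
Count = 2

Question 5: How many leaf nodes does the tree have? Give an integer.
Leaves (nodes with no children): A, C, E, H, K, L

Answer: 6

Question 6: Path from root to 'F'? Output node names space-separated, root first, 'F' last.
Answer: J D F

Derivation:
Walk down from root: J -> D -> F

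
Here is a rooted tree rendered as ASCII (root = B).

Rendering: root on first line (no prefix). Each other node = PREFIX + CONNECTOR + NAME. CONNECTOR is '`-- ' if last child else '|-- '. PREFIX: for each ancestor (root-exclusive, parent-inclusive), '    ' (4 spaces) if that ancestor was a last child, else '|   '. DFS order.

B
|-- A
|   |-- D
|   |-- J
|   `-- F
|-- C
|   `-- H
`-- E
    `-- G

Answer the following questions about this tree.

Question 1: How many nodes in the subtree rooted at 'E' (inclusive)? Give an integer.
Answer: 2

Derivation:
Subtree rooted at E contains: E, G
Count = 2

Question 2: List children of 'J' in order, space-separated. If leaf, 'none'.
Node J's children (from adjacency): (leaf)

Answer: none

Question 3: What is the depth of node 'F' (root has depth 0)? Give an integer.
Path from root to F: B -> A -> F
Depth = number of edges = 2

Answer: 2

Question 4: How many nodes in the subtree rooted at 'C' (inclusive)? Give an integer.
Subtree rooted at C contains: C, H
Count = 2

Answer: 2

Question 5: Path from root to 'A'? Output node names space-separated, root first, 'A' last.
Answer: B A

Derivation:
Walk down from root: B -> A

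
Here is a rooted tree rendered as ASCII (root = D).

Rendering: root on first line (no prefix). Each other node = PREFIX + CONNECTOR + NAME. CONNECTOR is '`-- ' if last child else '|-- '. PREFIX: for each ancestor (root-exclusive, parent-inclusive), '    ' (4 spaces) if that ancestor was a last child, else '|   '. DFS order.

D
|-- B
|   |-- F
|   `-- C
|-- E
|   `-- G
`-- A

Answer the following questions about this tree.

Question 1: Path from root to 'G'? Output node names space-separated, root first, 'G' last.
Walk down from root: D -> E -> G

Answer: D E G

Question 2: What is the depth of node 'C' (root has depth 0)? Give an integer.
Path from root to C: D -> B -> C
Depth = number of edges = 2

Answer: 2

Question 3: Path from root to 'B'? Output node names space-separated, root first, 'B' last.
Answer: D B

Derivation:
Walk down from root: D -> B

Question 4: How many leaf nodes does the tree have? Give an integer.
Leaves (nodes with no children): A, C, F, G

Answer: 4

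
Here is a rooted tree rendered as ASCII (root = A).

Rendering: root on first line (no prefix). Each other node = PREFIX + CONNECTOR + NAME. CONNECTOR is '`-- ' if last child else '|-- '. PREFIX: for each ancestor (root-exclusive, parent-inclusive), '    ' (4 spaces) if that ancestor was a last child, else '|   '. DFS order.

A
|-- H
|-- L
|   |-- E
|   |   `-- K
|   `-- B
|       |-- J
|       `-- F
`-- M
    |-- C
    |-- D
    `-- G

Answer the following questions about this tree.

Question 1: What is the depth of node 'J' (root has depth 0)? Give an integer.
Answer: 3

Derivation:
Path from root to J: A -> L -> B -> J
Depth = number of edges = 3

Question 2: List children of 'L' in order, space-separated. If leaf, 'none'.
Node L's children (from adjacency): E, B

Answer: E B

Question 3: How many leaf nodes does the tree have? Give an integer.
Answer: 7

Derivation:
Leaves (nodes with no children): C, D, F, G, H, J, K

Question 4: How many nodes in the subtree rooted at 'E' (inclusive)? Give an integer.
Answer: 2

Derivation:
Subtree rooted at E contains: E, K
Count = 2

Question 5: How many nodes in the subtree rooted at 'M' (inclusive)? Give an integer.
Subtree rooted at M contains: C, D, G, M
Count = 4

Answer: 4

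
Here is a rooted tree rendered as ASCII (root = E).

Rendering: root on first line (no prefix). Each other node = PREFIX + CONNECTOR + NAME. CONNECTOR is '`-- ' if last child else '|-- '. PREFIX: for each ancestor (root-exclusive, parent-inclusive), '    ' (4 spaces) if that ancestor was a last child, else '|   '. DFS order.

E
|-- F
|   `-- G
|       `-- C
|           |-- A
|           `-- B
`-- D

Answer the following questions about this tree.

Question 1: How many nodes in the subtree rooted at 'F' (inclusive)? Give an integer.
Subtree rooted at F contains: A, B, C, F, G
Count = 5

Answer: 5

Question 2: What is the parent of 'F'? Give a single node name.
Scan adjacency: F appears as child of E

Answer: E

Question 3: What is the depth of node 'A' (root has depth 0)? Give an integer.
Answer: 4

Derivation:
Path from root to A: E -> F -> G -> C -> A
Depth = number of edges = 4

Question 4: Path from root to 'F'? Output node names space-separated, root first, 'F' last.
Walk down from root: E -> F

Answer: E F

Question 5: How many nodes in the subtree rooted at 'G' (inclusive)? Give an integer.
Answer: 4

Derivation:
Subtree rooted at G contains: A, B, C, G
Count = 4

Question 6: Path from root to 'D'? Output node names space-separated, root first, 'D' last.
Walk down from root: E -> D

Answer: E D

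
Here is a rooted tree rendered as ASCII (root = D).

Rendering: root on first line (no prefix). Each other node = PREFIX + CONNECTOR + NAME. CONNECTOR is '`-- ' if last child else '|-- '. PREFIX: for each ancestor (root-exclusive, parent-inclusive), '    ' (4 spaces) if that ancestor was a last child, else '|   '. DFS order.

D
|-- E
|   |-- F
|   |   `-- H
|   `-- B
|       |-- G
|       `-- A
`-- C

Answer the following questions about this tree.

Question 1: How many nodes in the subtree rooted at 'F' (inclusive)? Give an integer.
Subtree rooted at F contains: F, H
Count = 2

Answer: 2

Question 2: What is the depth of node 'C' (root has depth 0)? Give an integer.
Path from root to C: D -> C
Depth = number of edges = 1

Answer: 1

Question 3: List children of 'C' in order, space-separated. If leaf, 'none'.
Node C's children (from adjacency): (leaf)

Answer: none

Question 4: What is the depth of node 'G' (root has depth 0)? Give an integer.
Answer: 3

Derivation:
Path from root to G: D -> E -> B -> G
Depth = number of edges = 3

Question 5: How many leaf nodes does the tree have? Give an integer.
Leaves (nodes with no children): A, C, G, H

Answer: 4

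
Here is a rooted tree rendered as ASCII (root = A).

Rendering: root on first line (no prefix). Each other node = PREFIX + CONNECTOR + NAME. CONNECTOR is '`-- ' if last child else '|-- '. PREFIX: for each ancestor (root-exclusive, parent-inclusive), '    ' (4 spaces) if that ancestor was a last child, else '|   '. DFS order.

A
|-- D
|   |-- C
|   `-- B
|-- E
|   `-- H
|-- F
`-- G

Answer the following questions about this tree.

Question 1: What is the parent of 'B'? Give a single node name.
Answer: D

Derivation:
Scan adjacency: B appears as child of D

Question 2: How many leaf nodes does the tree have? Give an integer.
Leaves (nodes with no children): B, C, F, G, H

Answer: 5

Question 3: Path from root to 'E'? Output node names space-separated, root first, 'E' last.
Answer: A E

Derivation:
Walk down from root: A -> E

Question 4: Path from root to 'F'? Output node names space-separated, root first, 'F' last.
Answer: A F

Derivation:
Walk down from root: A -> F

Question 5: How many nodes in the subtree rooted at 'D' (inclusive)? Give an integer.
Subtree rooted at D contains: B, C, D
Count = 3

Answer: 3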